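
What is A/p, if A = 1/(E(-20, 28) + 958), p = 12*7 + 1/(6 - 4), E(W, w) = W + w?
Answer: 1/81627 ≈ 1.2251e-5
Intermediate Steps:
p = 169/2 (p = 84 + 1/2 = 169/2 ≈ 84.500)
A = 1/966 (A = 1/((-20 + 28) + 958) = 1/(8 + 958) = 1/966 ≈ 0.0010352)
A/p = 1/(966*(169/2)) = (1/966)*(2/169) = 1/81627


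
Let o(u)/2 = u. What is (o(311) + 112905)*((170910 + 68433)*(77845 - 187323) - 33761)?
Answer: -2974728308473805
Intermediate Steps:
o(u) = 2*u
(o(311) + 112905)*((170910 + 68433)*(77845 - 187323) - 33761) = (2*311 + 112905)*((170910 + 68433)*(77845 - 187323) - 33761) = (622 + 112905)*(239343*(-109478) - 33761) = 113527*(-26202792954 - 33761) = 113527*(-26202826715) = -2974728308473805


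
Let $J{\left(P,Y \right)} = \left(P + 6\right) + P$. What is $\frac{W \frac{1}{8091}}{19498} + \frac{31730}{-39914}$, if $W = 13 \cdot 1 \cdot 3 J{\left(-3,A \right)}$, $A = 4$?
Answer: $- \frac{15865}{19957} \approx -0.79496$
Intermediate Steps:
$J{\left(P,Y \right)} = 6 + 2 P$ ($J{\left(P,Y \right)} = \left(6 + P\right) + P = 6 + 2 P$)
$W = 0$ ($W = 13 \cdot 1 \cdot 3 \left(6 + 2 \left(-3\right)\right) = 13 \cdot 3 \left(6 - 6\right) = 39 \cdot 0 = 0$)
$\frac{W \frac{1}{8091}}{19498} + \frac{31730}{-39914} = \frac{0 \cdot \frac{1}{8091}}{19498} + \frac{31730}{-39914} = 0 \cdot \frac{1}{8091} \cdot \frac{1}{19498} + 31730 \left(- \frac{1}{39914}\right) = 0 \cdot \frac{1}{19498} - \frac{15865}{19957} = 0 - \frac{15865}{19957} = - \frac{15865}{19957}$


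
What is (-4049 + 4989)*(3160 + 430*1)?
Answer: 3374600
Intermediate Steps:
(-4049 + 4989)*(3160 + 430*1) = 940*(3160 + 430) = 940*3590 = 3374600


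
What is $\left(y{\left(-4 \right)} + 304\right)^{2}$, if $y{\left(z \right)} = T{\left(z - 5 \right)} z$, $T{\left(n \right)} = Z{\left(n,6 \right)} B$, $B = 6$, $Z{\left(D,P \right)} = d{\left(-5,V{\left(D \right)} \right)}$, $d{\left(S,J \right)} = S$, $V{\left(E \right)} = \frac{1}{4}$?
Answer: $179776$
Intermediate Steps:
$V{\left(E \right)} = \frac{1}{4}$
$Z{\left(D,P \right)} = -5$
$T{\left(n \right)} = -30$ ($T{\left(n \right)} = \left(-5\right) 6 = -30$)
$y{\left(z \right)} = - 30 z$
$\left(y{\left(-4 \right)} + 304\right)^{2} = \left(\left(-30\right) \left(-4\right) + 304\right)^{2} = \left(120 + 304\right)^{2} = 424^{2} = 179776$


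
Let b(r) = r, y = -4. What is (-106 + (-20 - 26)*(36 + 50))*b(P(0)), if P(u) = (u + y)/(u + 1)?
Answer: 16248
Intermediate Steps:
P(u) = (-4 + u)/(1 + u) (P(u) = (u - 4)/(u + 1) = (-4 + u)/(1 + u))
(-106 + (-20 - 26)*(36 + 50))*b(P(0)) = (-106 + (-20 - 26)*(36 + 50))*((-4 + 0)/(1 + 0)) = (-106 - 46*86)*(-4/1) = (-106 - 3956)*(1*(-4)) = -4062*(-4) = 16248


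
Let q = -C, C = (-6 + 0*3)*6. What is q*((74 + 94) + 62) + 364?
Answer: 8644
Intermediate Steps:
C = -36 (C = (-6 + 0)*6 = -6*6 = -36)
q = 36 (q = -1*(-36) = 36)
q*((74 + 94) + 62) + 364 = 36*((74 + 94) + 62) + 364 = 36*(168 + 62) + 364 = 36*230 + 364 = 8280 + 364 = 8644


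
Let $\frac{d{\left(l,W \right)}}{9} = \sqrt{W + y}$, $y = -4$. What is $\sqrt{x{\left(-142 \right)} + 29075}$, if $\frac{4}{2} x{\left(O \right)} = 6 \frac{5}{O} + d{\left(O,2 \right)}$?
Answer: $\frac{\sqrt{586266170 + 90738 i \sqrt{2}}}{142} \approx 170.51 + 0.018661 i$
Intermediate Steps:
$d{\left(l,W \right)} = 9 \sqrt{-4 + W}$ ($d{\left(l,W \right)} = 9 \sqrt{W - 4} = 9 \sqrt{-4 + W}$)
$x{\left(O \right)} = \frac{15}{O} + \frac{9 i \sqrt{2}}{2}$ ($x{\left(O \right)} = \frac{6 \frac{5}{O} + 9 \sqrt{-4 + 2}}{2} = \frac{\frac{30}{O} + 9 \sqrt{-2}}{2} = \frac{\frac{30}{O} + 9 i \sqrt{2}}{2} = \frac{15}{O} + \frac{9 i \sqrt{2}}{2}$)
$\sqrt{x{\left(-142 \right)} + 29075} = \sqrt{\left(\frac{15}{-142} + \frac{9 i \sqrt{2}}{2}\right) + 29075} = \sqrt{\left(15 \left(- \frac{1}{142}\right) + \frac{9 i \sqrt{2}}{2}\right) + 29075} = \sqrt{\left(- \frac{15}{142} + \frac{9 i \sqrt{2}}{2}\right) + 29075} = \sqrt{\frac{4128635}{142} + \frac{9 i \sqrt{2}}{2}}$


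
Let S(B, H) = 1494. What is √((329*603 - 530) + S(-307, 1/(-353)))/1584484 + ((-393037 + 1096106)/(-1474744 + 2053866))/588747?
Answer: 41357/20056255302 + √199351/1584484 ≈ 0.00028385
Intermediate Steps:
√((329*603 - 530) + S(-307, 1/(-353)))/1584484 + ((-393037 + 1096106)/(-1474744 + 2053866))/588747 = √((329*603 - 530) + 1494)/1584484 + ((-393037 + 1096106)/(-1474744 + 2053866))/588747 = √((198387 - 530) + 1494)*(1/1584484) + (703069/579122)*(1/588747) = √(197857 + 1494)*(1/1584484) + (703069*(1/579122))*(1/588747) = √199351*(1/1584484) + (41357/34066)*(1/588747) = √199351/1584484 + 41357/20056255302 = 41357/20056255302 + √199351/1584484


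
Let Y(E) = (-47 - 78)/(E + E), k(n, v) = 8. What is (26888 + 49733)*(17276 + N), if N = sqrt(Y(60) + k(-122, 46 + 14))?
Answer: 1323704396 + 76621*sqrt(1002)/12 ≈ 1.3239e+9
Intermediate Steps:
Y(E) = -125/(2*E) (Y(E) = -125*1/(2*E) = -125/(2*E))
N = sqrt(1002)/12 (N = sqrt(-125/2/60 + 8) = sqrt(-125/2*1/60 + 8) = sqrt(-25/24 + 8) = sqrt(167/24) = sqrt(1002)/12 ≈ 2.6379)
(26888 + 49733)*(17276 + N) = (26888 + 49733)*(17276 + sqrt(1002)/12) = 76621*(17276 + sqrt(1002)/12) = 1323704396 + 76621*sqrt(1002)/12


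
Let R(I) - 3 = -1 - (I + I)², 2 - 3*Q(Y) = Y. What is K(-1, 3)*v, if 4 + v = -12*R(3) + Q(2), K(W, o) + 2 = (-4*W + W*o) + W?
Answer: -808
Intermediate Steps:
K(W, o) = -2 - 3*W + W*o (K(W, o) = -2 + ((-4*W + W*o) + W) = -2 + (-3*W + W*o) = -2 - 3*W + W*o)
Q(Y) = ⅔ - Y/3
R(I) = 2 - 4*I² (R(I) = 3 + (-1 - (I + I)²) = 3 + (-1 - (2*I)²) = 3 + (-1 - 4*I²) = 2 - 4*I²)
v = 404 (v = -4 + (-12*(2 - 4*3²) + (⅔ - ⅓*2)) = -4 + (-12*(2 - 4*9) + (⅔ - ⅔)) = -4 + (-12*(2 - 36) + 0) = -4 + (-12*(-34) + 0) = -4 + (408 + 0) = -4 + 408 = 404)
K(-1, 3)*v = (-2 - 3*(-1) - 1*3)*404 = (-2 + 3 - 3)*404 = -2*404 = -808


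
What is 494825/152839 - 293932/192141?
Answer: 50151897377/29366638299 ≈ 1.7078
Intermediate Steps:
494825/152839 - 293932/192141 = 50151897377/29366638299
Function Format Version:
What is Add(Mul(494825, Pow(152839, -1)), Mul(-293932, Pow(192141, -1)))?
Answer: Rational(50151897377, 29366638299) ≈ 1.7078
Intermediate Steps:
Add(Mul(494825, Pow(152839, -1)), Mul(-293932, Pow(192141, -1))) = Add(Mul(494825, Rational(1, 152839)), Mul(-293932, Rational(1, 192141))) = Add(Rational(494825, 152839), Rational(-293932, 192141)) = Rational(50151897377, 29366638299)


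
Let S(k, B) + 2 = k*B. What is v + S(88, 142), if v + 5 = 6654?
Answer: 19143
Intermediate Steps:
v = 6649 (v = -5 + 6654 = 6649)
S(k, B) = -2 + B*k (S(k, B) = -2 + k*B = -2 + B*k)
v + S(88, 142) = 6649 + (-2 + 142*88) = 6649 + (-2 + 12496) = 6649 + 12494 = 19143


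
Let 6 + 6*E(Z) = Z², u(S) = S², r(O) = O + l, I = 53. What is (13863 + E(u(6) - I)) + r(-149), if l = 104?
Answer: 83191/6 ≈ 13865.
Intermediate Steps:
r(O) = 104 + O (r(O) = O + 104 = 104 + O)
E(Z) = -1 + Z²/6
(13863 + E(u(6) - I)) + r(-149) = (13863 + (-1 + (6² - 1*53)²/6)) + (104 - 149) = (13863 + (-1 + (36 - 53)²/6)) - 45 = (13863 + (-1 + (⅙)*(-17)²)) - 45 = (13863 + (-1 + (⅙)*289)) - 45 = (13863 + (-1 + 289/6)) - 45 = (13863 + 283/6) - 45 = 83461/6 - 45 = 83191/6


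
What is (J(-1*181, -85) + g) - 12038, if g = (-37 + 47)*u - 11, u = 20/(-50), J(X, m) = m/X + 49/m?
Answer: -185437049/15385 ≈ -12053.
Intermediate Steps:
J(X, m) = 49/m + m/X
u = -2/5 (u = 20*(-1/50) = -2/5 ≈ -0.40000)
g = -15 (g = (-37 + 47)*(-2/5) - 11 = 10*(-2/5) - 11 = -4 - 11 = -15)
(J(-1*181, -85) + g) - 12038 = ((49/(-85) - 85/((-1*181))) - 15) - 12038 = ((49*(-1/85) - 85/(-181)) - 15) - 12038 = ((-49/85 - 85*(-1/181)) - 15) - 12038 = ((-49/85 + 85/181) - 15) - 12038 = (-1644/15385 - 15) - 12038 = -232419/15385 - 12038 = -185437049/15385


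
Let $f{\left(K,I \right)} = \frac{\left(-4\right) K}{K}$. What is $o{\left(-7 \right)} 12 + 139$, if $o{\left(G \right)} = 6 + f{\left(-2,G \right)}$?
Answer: $163$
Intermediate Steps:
$f{\left(K,I \right)} = -4$
$o{\left(G \right)} = 2$ ($o{\left(G \right)} = 6 - 4 = 2$)
$o{\left(-7 \right)} 12 + 139 = 2 \cdot 12 + 139 = 24 + 139 = 163$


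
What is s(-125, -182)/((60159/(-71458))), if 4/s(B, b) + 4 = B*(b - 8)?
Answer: -142916/714267807 ≈ -0.00020009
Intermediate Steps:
s(B, b) = 4/(-4 + B*(-8 + b)) (s(B, b) = 4/(-4 + B*(b - 8)) = 4/(-4 + B*(-8 + b)))
s(-125, -182)/((60159/(-71458))) = (4/(-4 - 8*(-125) - 125*(-182)))/((60159/(-71458))) = (4/(-4 + 1000 + 22750))/((60159*(-1/71458))) = (4/23746)/(-60159/71458) = (4*(1/23746))*(-71458/60159) = (2/11873)*(-71458/60159) = -142916/714267807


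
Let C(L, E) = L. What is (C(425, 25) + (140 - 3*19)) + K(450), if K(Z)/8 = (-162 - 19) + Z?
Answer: 2660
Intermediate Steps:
K(Z) = -1448 + 8*Z (K(Z) = 8*((-162 - 19) + Z) = 8*(-181 + Z) = -1448 + 8*Z)
(C(425, 25) + (140 - 3*19)) + K(450) = (425 + (140 - 3*19)) + (-1448 + 8*450) = (425 + (140 - 57)) + (-1448 + 3600) = (425 + 83) + 2152 = 508 + 2152 = 2660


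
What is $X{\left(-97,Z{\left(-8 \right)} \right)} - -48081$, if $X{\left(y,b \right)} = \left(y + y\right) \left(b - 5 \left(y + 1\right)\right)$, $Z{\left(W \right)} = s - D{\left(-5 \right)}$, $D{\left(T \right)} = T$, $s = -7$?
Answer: $-44651$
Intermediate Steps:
$Z{\left(W \right)} = -2$ ($Z{\left(W \right)} = -7 - -5 = -7 + 5 = -2$)
$X{\left(y,b \right)} = 2 y \left(-5 + b - 5 y\right)$ ($X{\left(y,b \right)} = 2 y \left(b - 5 \left(1 + y\right)\right) = 2 y \left(b - \left(5 + 5 y\right)\right) = 2 y \left(-5 + b - 5 y\right)$)
$X{\left(-97,Z{\left(-8 \right)} \right)} - -48081 = 2 \left(-97\right) \left(-5 - 2 - -485\right) - -48081 = 2 \left(-97\right) \left(-5 - 2 + 485\right) + 48081 = 2 \left(-97\right) 478 + 48081 = -92732 + 48081 = -44651$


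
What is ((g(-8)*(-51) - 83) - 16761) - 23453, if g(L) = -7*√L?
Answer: -40297 + 714*I*√2 ≈ -40297.0 + 1009.7*I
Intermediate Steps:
((g(-8)*(-51) - 83) - 16761) - 23453 = ((-14*I*√2*(-51) - 83) - 16761) - 23453 = ((714*I*√2 - 83) - 16761) - 23453 = ((-83 + 714*I*√2) - 16761) - 23453 = (-16844 + 714*I*√2) - 23453 = -40297 + 714*I*√2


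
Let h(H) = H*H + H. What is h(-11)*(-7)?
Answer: -770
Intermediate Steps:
h(H) = H + H² (h(H) = H² + H = H + H²)
h(-11)*(-7) = -11*(1 - 11)*(-7) = -11*(-10)*(-7) = 110*(-7) = -770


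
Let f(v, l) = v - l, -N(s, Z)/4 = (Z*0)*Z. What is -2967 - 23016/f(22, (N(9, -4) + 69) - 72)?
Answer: -97191/25 ≈ -3887.6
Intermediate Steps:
N(s, Z) = 0 (N(s, Z) = -4*Z*0*Z = -0*Z = -4*0 = 0)
-2967 - 23016/f(22, (N(9, -4) + 69) - 72) = -2967 - 23016/(22 - ((0 + 69) - 72)) = -2967 - 23016/(22 - (69 - 72)) = -2967 - 23016/(22 - 1*(-3)) = -2967 - 23016/(22 + 3) = -2967 - 23016/25 = -97191/25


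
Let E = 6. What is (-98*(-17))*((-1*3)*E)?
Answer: -29988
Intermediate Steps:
(-98*(-17))*((-1*3)*E) = (-98*(-17))*(-1*3*6) = 1666*(-3*6) = 1666*(-18) = -29988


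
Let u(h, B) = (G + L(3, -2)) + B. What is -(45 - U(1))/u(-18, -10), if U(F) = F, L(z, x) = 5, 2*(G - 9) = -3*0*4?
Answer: -11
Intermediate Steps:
G = 9 (G = 9 + (-3*0*4)/2 = 9 + (0*4)/2 = 9 + (1/2)*0 = 9 + 0 = 9)
u(h, B) = 14 + B (u(h, B) = (9 + 5) + B = 14 + B)
-(45 - U(1))/u(-18, -10) = -(45 - 1*1)/(14 - 10) = -(45 - 1)/4 = -44/4 = -1*11 = -11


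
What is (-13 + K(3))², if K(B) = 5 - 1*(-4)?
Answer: 16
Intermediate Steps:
K(B) = 9 (K(B) = 5 + 4 = 9)
(-13 + K(3))² = (-13 + 9)² = (-4)² = 16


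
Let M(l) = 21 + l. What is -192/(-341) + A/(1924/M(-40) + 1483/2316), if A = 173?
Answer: -1745789028/1509882187 ≈ -1.1562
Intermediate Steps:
-192/(-341) + A/(1924/M(-40) + 1483/2316) = -192/(-341) + 173/(1924/(21 - 40) + 1483/2316) = -192*(-1/341) + 173/(1924/(-19) + 1483*(1/2316)) = 192/341 + 173/(1924*(-1/19) + 1483/2316) = 192/341 + 173/(-1924/19 + 1483/2316) = 192/341 + 173/(-4427807/44004) = 192/341 + 173*(-44004/4427807) = 192/341 - 7612692/4427807 = -1745789028/1509882187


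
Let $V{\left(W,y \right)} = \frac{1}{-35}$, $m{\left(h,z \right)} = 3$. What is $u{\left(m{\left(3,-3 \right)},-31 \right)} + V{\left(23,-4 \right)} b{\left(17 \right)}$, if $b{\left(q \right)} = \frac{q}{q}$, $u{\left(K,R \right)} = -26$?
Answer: $- \frac{911}{35} \approx -26.029$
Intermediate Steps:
$V{\left(W,y \right)} = - \frac{1}{35}$
$b{\left(q \right)} = 1$
$u{\left(m{\left(3,-3 \right)},-31 \right)} + V{\left(23,-4 \right)} b{\left(17 \right)} = -26 - \frac{1}{35} = - \frac{911}{35}$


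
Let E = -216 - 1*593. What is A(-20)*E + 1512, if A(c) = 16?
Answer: -11432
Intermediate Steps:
E = -809 (E = -216 - 593 = -809)
A(-20)*E + 1512 = 16*(-809) + 1512 = -12944 + 1512 = -11432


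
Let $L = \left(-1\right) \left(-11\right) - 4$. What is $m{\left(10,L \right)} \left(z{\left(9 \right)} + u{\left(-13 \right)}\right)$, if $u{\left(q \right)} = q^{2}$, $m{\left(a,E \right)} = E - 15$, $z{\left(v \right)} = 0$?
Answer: $-1352$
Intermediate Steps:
$L = 7$ ($L = 11 - 4 = 7$)
$m{\left(a,E \right)} = -15 + E$
$m{\left(10,L \right)} \left(z{\left(9 \right)} + u{\left(-13 \right)}\right) = \left(-15 + 7\right) \left(0 + \left(-13\right)^{2}\right) = - 8 \left(0 + 169\right) = \left(-8\right) 169 = -1352$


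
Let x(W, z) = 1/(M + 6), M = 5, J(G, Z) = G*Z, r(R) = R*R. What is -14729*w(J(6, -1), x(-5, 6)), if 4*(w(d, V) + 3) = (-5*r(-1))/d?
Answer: 986843/24 ≈ 41118.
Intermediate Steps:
r(R) = R²
x(W, z) = 1/11 (x(W, z) = 1/(5 + 6) = 1/11)
w(d, V) = -3 - 5/(4*d) (w(d, V) = -3 + ((-5*(-1)²)/d)/4 = -3 + ((-5*1)/d)/4 = -3 + (-5/d)/4 = -3 - 5/(4*d))
-14729*w(J(6, -1), x(-5, 6)) = -14729*(-3 - 5/(4*(6*(-1)))) = -14729*(-3 - 5/4/(-6)) = -14729*(-3 - 5/4*(-⅙)) = -14729*(-3 + 5/24) = -14729*(-67/24) = 986843/24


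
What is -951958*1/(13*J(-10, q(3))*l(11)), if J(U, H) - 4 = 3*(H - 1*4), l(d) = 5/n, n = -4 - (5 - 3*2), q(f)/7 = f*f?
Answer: 2855874/11765 ≈ 242.74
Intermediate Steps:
q(f) = 7*f² (q(f) = 7*(f*f) = 7*f²)
n = -3 (n = -4 - (5 - 6) = -4 - 1*(-1) = -4 + 1 = -3)
l(d) = -5/3 (l(d) = 5/(-3) = 5*(-⅓) = -5/3)
J(U, H) = -8 + 3*H (J(U, H) = 4 + 3*(H - 1*4) = 4 + 3*(H - 4) = 4 + 3*(-4 + H) = 4 + (-12 + 3*H) = -8 + 3*H)
-951958*1/(13*J(-10, q(3))*l(11)) = -951958*(-3/(65*(-8 + 3*(7*3²)))) = -951958*(-3/(65*(-8 + 3*(7*9)))) = -951958*(-3/(65*(-8 + 3*63))) = -951958*(-3/(65*(-8 + 189))) = -951958/((-65/3*181)) = -951958/(-11765/3) = -951958*(-3/11765) = 2855874/11765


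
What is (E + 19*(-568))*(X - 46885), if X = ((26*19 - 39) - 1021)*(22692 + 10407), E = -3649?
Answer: 271215251279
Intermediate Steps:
X = -18734034 (X = ((494 - 39) - 1021)*33099 = (455 - 1021)*33099 = -566*33099 = -18734034)
(E + 19*(-568))*(X - 46885) = (-3649 + 19*(-568))*(-18734034 - 46885) = (-3649 - 10792)*(-18780919) = -14441*(-18780919) = 271215251279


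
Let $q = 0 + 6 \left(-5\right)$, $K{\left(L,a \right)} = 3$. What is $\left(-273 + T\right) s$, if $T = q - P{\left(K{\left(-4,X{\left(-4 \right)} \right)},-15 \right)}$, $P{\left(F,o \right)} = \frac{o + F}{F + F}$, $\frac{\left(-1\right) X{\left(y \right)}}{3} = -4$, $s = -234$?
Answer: $70434$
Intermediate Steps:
$X{\left(y \right)} = 12$ ($X{\left(y \right)} = \left(-3\right) \left(-4\right) = 12$)
$q = -30$ ($q = 0 - 30 = -30$)
$P{\left(F,o \right)} = \frac{F + o}{2 F}$
$T = -28$ ($T = -30 - \frac{3 - 15}{2 \cdot 3} = -30 - \frac{1}{2} \cdot \frac{1}{3} \left(-12\right) = -30 - -2 = -30 + 2 = -28$)
$\left(-273 + T\right) s = \left(-273 - 28\right) \left(-234\right) = \left(-301\right) \left(-234\right) = 70434$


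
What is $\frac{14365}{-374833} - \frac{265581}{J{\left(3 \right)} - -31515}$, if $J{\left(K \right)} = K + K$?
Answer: $- \frac{1960810238}{231668843} \approx -8.4639$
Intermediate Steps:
$J{\left(K \right)} = 2 K$
$\frac{14365}{-374833} - \frac{265581}{J{\left(3 \right)} - -31515} = \frac{14365}{-374833} - \frac{265581}{2 \cdot 3 - -31515} = 14365 \left(- \frac{1}{374833}\right) - \frac{265581}{6 + 31515} = - \frac{845}{22049} - \frac{265581}{31521} = - \frac{845}{22049} - \frac{88527}{10507} = - \frac{1960810238}{231668843}$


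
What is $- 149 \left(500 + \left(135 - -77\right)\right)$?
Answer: $-106088$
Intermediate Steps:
$- 149 \left(500 + \left(135 - -77\right)\right) = - 149 \left(500 + \left(135 + 77\right)\right) = - 149 \left(500 + 212\right) = \left(-149\right) 712 = -106088$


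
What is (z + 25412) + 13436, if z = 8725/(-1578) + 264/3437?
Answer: 210665897695/5423586 ≈ 38843.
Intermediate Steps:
z = -29571233/5423586 (z = 8725*(-1/1578) + 264*(1/3437) = -8725/1578 + 264/3437 = -29571233/5423586 ≈ -5.4523)
(z + 25412) + 13436 = (-29571233/5423586 + 25412) + 13436 = 137794596199/5423586 + 13436 = 210665897695/5423586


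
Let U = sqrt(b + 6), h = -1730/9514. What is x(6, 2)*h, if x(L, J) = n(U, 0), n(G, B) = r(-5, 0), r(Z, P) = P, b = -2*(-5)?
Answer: 0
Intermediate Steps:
b = 10
h = -865/4757 (h = -1730*1/9514 = -865/4757 ≈ -0.18184)
U = 4 (U = sqrt(10 + 6) = sqrt(16) = 4)
n(G, B) = 0
x(L, J) = 0
x(6, 2)*h = 0*(-865/4757) = 0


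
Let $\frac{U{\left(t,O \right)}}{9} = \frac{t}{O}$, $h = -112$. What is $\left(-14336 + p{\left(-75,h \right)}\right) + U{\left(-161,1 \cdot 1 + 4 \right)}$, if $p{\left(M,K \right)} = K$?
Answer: $- \frac{73689}{5} \approx -14738.0$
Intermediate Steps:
$U{\left(t,O \right)} = \frac{9 t}{O}$ ($U{\left(t,O \right)} = 9 \frac{t}{O} = \frac{9 t}{O}$)
$\left(-14336 + p{\left(-75,h \right)}\right) + U{\left(-161,1 \cdot 1 + 4 \right)} = \left(-14336 - 112\right) + 9 \left(-161\right) \frac{1}{1 \cdot 1 + 4} = -14448 + 9 \left(-161\right) \frac{1}{1 + 4} = -14448 + 9 \left(-161\right) \frac{1}{5} = -14448 - \frac{1449}{5} = - \frac{73689}{5}$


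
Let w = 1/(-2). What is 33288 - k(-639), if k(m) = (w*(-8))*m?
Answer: 35844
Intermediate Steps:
w = -½ ≈ -0.50000
k(m) = 4*m (k(m) = (-½*(-8))*m = 4*m)
33288 - k(-639) = 33288 - 4*(-639) = 33288 - 1*(-2556) = 33288 + 2556 = 35844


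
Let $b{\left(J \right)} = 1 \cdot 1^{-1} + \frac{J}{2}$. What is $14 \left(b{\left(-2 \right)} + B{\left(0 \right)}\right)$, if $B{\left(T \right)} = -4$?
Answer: $-56$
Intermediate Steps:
$b{\left(J \right)} = 1 + \frac{J}{2}$ ($b{\left(J \right)} = 1 \cdot 1 + J \frac{1}{2} = 1 + \frac{J}{2}$)
$14 \left(b{\left(-2 \right)} + B{\left(0 \right)}\right) = 14 \left(\left(1 + \frac{1}{2} \left(-2\right)\right) - 4\right) = 14 \left(\left(1 - 1\right) - 4\right) = 14 \left(0 - 4\right) = 14 \left(-4\right) = -56$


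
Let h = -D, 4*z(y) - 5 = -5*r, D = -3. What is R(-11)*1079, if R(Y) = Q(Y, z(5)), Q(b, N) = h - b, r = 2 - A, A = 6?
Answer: 15106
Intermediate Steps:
r = -4 (r = 2 - 1*6 = 2 - 6 = -4)
z(y) = 25/4 (z(y) = 5/4 + (-5*(-4))/4 = 5/4 + (1/4)*20 = 5/4 + 5 = 25/4)
h = 3 (h = -1*(-3) = 3)
Q(b, N) = 3 - b
R(Y) = 3 - Y
R(-11)*1079 = (3 - 1*(-11))*1079 = (3 + 11)*1079 = 14*1079 = 15106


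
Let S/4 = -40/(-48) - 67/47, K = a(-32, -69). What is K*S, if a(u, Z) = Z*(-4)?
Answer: -30728/47 ≈ -653.79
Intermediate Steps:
a(u, Z) = -4*Z
K = 276 (K = -4*(-69) = 276)
S = -334/141 (S = 4*(-40/(-48) - 67/47) = 4*(-40*(-1/48) - 67*1/47) = 4*(⅚ - 67/47) = 4*(-167/282) = -334/141 ≈ -2.3688)
K*S = 276*(-334/141) = -30728/47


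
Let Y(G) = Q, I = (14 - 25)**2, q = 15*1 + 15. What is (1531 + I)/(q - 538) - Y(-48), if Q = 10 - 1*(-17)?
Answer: -3842/127 ≈ -30.252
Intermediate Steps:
q = 30 (q = 15 + 15 = 30)
I = 121 (I = (-11)**2 = 121)
Q = 27 (Q = 10 + 17 = 27)
Y(G) = 27
(1531 + I)/(q - 538) - Y(-48) = (1531 + 121)/(30 - 538) - 1*27 = 1652/(-508) - 27 = 1652*(-1/508) - 27 = -413/127 - 27 = -3842/127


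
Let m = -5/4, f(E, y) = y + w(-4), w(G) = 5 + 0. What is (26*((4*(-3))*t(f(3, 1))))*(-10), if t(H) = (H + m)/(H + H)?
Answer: 1235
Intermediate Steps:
w(G) = 5
f(E, y) = 5 + y (f(E, y) = y + 5 = 5 + y)
m = -5/4 (m = -5*¼ = -5/4 ≈ -1.2500)
t(H) = (-5/4 + H)/(2*H) (t(H) = (H - 5/4)/(H + H) = (-5/4 + H)/((2*H)) = (-5/4 + H)*(1/(2*H)) = (-5/4 + H)/(2*H))
(26*((4*(-3))*t(f(3, 1))))*(-10) = (26*((4*(-3))*((-5 + 4*(5 + 1))/(8*(5 + 1)))))*(-10) = (26*(-3*(-5 + 4*6)/(2*6)))*(-10) = (26*(-3*(-5 + 24)/(2*6)))*(-10) = (26*(-3*19/(2*6)))*(-10) = (26*(-12*19/48))*(-10) = (26*(-19/4))*(-10) = -247/2*(-10) = 1235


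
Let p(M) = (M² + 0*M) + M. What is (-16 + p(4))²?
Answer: 16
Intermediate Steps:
p(M) = M + M² (p(M) = (M² + 0) + M = M² + M = M + M²)
(-16 + p(4))² = (-16 + 4*(1 + 4))² = (-16 + 4*5)² = (-16 + 20)² = 4² = 16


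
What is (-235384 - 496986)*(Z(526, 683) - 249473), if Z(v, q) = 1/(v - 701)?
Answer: 6394729081824/35 ≈ 1.8271e+11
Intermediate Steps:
Z(v, q) = 1/(-701 + v)
(-235384 - 496986)*(Z(526, 683) - 249473) = (-235384 - 496986)*(1/(-701 + 526) - 249473) = -732370*(1/(-175) - 249473) = -732370*(-1/175 - 249473) = -732370*(-43657776/175) = 6394729081824/35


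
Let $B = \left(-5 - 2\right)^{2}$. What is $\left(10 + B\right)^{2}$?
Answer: $3481$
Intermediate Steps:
$B = 49$ ($B = \left(-7\right)^{2} = 49$)
$\left(10 + B\right)^{2} = \left(10 + 49\right)^{2} = 59^{2} = 3481$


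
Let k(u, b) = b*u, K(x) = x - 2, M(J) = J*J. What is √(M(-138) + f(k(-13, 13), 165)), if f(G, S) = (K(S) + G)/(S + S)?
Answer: √57608045/55 ≈ 138.00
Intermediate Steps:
M(J) = J²
K(x) = -2 + x
f(G, S) = (-2 + G + S)/(2*S) (f(G, S) = ((-2 + S) + G)/(S + S) = (-2 + G + S)/((2*S)) = (-2 + G + S)*(1/(2*S)) = (-2 + G + S)/(2*S))
√(M(-138) + f(k(-13, 13), 165)) = √((-138)² + (½)*(-2 + 13*(-13) + 165)/165) = √(19044 + (½)*(1/165)*(-2 - 169 + 165)) = √(19044 + (½)*(1/165)*(-6)) = √(19044 - 1/55) = √(1047419/55) = √57608045/55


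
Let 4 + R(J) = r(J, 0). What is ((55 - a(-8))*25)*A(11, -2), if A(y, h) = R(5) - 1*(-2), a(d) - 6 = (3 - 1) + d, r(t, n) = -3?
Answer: -6875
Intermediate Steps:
R(J) = -7 (R(J) = -4 - 3 = -7)
a(d) = 8 + d (a(d) = 6 + ((3 - 1) + d) = 6 + (2 + d) = 8 + d)
A(y, h) = -5 (A(y, h) = -7 - 1*(-2) = -7 + 2 = -5)
((55 - a(-8))*25)*A(11, -2) = ((55 - (8 - 8))*25)*(-5) = ((55 - 1*0)*25)*(-5) = ((55 + 0)*25)*(-5) = (55*25)*(-5) = 1375*(-5) = -6875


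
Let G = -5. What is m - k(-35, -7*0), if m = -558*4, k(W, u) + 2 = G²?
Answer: -2255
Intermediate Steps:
k(W, u) = 23 (k(W, u) = -2 + (-5)² = -2 + 25 = 23)
m = -2232
m - k(-35, -7*0) = -2232 - 1*23 = -2232 - 23 = -2255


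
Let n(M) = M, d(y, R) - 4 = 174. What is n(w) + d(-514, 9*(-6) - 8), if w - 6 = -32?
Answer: 152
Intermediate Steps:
w = -26 (w = 6 - 32 = -26)
d(y, R) = 178 (d(y, R) = 4 + 174 = 178)
n(w) + d(-514, 9*(-6) - 8) = -26 + 178 = 152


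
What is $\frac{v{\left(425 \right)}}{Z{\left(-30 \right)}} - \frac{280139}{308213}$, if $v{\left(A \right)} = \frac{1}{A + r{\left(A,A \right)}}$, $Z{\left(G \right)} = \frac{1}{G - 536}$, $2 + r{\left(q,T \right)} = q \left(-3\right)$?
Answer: $- \frac{32114935}{131298738} \approx -0.24459$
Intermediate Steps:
$r{\left(q,T \right)} = -2 - 3 q$ ($r{\left(q,T \right)} = -2 + q \left(-3\right) = -2 - 3 q$)
$Z{\left(G \right)} = \frac{1}{-536 + G}$
$v{\left(A \right)} = \frac{1}{-2 - 2 A}$ ($v{\left(A \right)} = \frac{1}{A - \left(2 + 3 A\right)} = \frac{1}{-2 - 2 A}$)
$\frac{v{\left(425 \right)}}{Z{\left(-30 \right)}} - \frac{280139}{308213} = \frac{\left(-1\right) \frac{1}{2 + 2 \cdot 425}}{\frac{1}{-536 - 30}} - \frac{280139}{308213} = \frac{\left(-1\right) \frac{1}{2 + 850}}{\frac{1}{-566}} - \frac{280139}{308213} = \frac{\left(-1\right) \frac{1}{852}}{- \frac{1}{566}} - \frac{280139}{308213} = \left(-1\right) \frac{1}{852} \left(-566\right) - \frac{280139}{308213} = \left(- \frac{1}{852}\right) \left(-566\right) - \frac{280139}{308213} = \frac{283}{426} - \frac{280139}{308213} = - \frac{32114935}{131298738}$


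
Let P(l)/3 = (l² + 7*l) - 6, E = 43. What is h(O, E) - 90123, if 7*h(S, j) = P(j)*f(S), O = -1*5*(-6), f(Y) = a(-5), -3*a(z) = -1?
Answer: -628717/7 ≈ -89817.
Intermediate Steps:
a(z) = ⅓ (a(z) = -⅓*(-1) = ⅓)
f(Y) = ⅓
O = 30 (O = -5*(-6) = 30)
P(l) = -18 + 3*l² + 21*l (P(l) = 3*((l² + 7*l) - 6) = 3*(-6 + l² + 7*l) = -18 + 3*l² + 21*l)
h(S, j) = -6/7 + j + j²/7 (h(S, j) = ((-18 + 3*j² + 21*j)*(⅓))/7 = (-6 + j² + 7*j)/7 = -6/7 + j + j²/7)
h(O, E) - 90123 = (-6/7 + 43 + (⅐)*43²) - 90123 = (-6/7 + 43 + (⅐)*1849) - 90123 = (-6/7 + 43 + 1849/7) - 90123 = 2144/7 - 90123 = -628717/7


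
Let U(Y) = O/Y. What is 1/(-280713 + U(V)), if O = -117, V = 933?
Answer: -311/87301782 ≈ -3.5624e-6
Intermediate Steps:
U(Y) = -117/Y
1/(-280713 + U(V)) = 1/(-280713 - 117/933) = 1/(-280713 - 117*1/933) = 1/(-280713 - 39/311) = 1/(-87301782/311) = -311/87301782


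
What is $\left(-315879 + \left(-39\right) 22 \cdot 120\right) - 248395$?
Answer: $-667234$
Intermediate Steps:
$\left(-315879 + \left(-39\right) 22 \cdot 120\right) - 248395 = \left(-315879 - 102960\right) - 248395 = -418839 - 248395 = -667234$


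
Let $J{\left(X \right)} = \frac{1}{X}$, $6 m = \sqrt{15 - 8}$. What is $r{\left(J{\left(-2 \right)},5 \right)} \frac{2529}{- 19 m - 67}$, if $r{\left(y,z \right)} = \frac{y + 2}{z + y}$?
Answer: $- \frac{2033316}{159077} + \frac{96102 \sqrt{7}}{159077} \approx -11.184$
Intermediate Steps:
$m = \frac{\sqrt{7}}{6}$ ($m = \frac{\sqrt{15 - 8}}{6} = \frac{\sqrt{7}}{6} \approx 0.44096$)
$r{\left(y,z \right)} = \frac{2 + y}{y + z}$
$r{\left(J{\left(-2 \right)},5 \right)} \frac{2529}{- 19 m - 67} = \frac{2 + \frac{1}{-2}}{\frac{1}{-2} + 5} \frac{2529}{- 19 \frac{\sqrt{7}}{6} - 67} = \frac{2 - \frac{1}{2}}{- \frac{1}{2} + 5} \frac{2529}{- \frac{19 \sqrt{7}}{6} - 67} = \frac{1}{\frac{9}{2}} \cdot \frac{3}{2} \frac{2529}{-67 - \frac{19 \sqrt{7}}{6}} = \frac{2}{9} \cdot \frac{3}{2} \frac{2529}{-67 - \frac{19 \sqrt{7}}{6}} = \frac{2529 \frac{1}{-67 - \frac{19 \sqrt{7}}{6}}}{3} = \frac{843}{-67 - \frac{19 \sqrt{7}}{6}}$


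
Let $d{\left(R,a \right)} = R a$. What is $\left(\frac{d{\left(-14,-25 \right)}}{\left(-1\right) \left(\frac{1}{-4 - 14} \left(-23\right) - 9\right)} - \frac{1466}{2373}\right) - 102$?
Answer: $- \frac{18898268}{329847} \approx -57.294$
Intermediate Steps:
$\left(\frac{d{\left(-14,-25 \right)}}{\left(-1\right) \left(\frac{1}{-4 - 14} \left(-23\right) - 9\right)} - \frac{1466}{2373}\right) - 102 = \left(\frac{\left(-14\right) \left(-25\right)}{\left(-1\right) \left(\frac{1}{-4 - 14} \left(-23\right) - 9\right)} - \frac{1466}{2373}\right) - 102 = \left(\frac{350}{\left(-1\right) \left(\frac{1}{-18} \left(-23\right) - 9\right)} - \frac{1466}{2373}\right) - 102 = \left(\frac{350}{\left(-1\right) \left(\left(- \frac{1}{18}\right) \left(-23\right) - 9\right)} - \frac{1466}{2373}\right) - 102 = \left(\frac{350}{\left(-1\right) \left(\frac{23}{18} - 9\right)} - \frac{1466}{2373}\right) - 102 = \left(\frac{350}{\left(-1\right) \left(- \frac{139}{18}\right)} - \frac{1466}{2373}\right) - 102 = \left(\frac{350}{\frac{139}{18}} - \frac{1466}{2373}\right) - 102 = \left(350 \cdot \frac{18}{139} - \frac{1466}{2373}\right) - 102 = \left(\frac{6300}{139} - \frac{1466}{2373}\right) - 102 = \frac{14746126}{329847} - 102 = - \frac{18898268}{329847}$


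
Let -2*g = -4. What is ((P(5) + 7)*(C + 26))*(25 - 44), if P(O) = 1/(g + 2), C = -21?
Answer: -2755/4 ≈ -688.75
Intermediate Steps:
g = 2 (g = -½*(-4) = 2)
P(O) = ¼ (P(O) = 1/(2 + 2) = 1/4 = ¼)
((P(5) + 7)*(C + 26))*(25 - 44) = ((¼ + 7)*(-21 + 26))*(25 - 44) = ((29/4)*5)*(-19) = (145/4)*(-19) = -2755/4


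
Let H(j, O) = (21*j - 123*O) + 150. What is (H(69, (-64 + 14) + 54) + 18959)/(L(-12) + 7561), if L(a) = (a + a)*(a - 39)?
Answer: 20066/8785 ≈ 2.2841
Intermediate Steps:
L(a) = 2*a*(-39 + a) (L(a) = (2*a)*(-39 + a) = 2*a*(-39 + a))
H(j, O) = 150 - 123*O + 21*j (H(j, O) = (-123*O + 21*j) + 150 = 150 - 123*O + 21*j)
(H(69, (-64 + 14) + 54) + 18959)/(L(-12) + 7561) = ((150 - 123*((-64 + 14) + 54) + 21*69) + 18959)/(2*(-12)*(-39 - 12) + 7561) = ((150 - 123*(-50 + 54) + 1449) + 18959)/(2*(-12)*(-51) + 7561) = ((150 - 123*4 + 1449) + 18959)/(1224 + 7561) = ((150 - 492 + 1449) + 18959)/8785 = (1107 + 18959)*(1/8785) = 20066*(1/8785) = 20066/8785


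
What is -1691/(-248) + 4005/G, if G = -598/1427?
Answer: -708171131/74152 ≈ -9550.3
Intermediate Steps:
G = -598/1427 (G = -598*1/1427 = -598/1427 ≈ -0.41906)
-1691/(-248) + 4005/G = -1691/(-248) + 4005/(-598/1427) = -1691*(-1/248) + 4005*(-1427/598) = 1691/248 - 5715135/598 = -708171131/74152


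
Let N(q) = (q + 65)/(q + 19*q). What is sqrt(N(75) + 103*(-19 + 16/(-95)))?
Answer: 8*I*sqrt(2505606)/285 ≈ 44.433*I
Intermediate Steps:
N(q) = (65 + q)/(20*q) (N(q) = (65 + q)/((20*q)) = (65 + q)*(1/(20*q)) = (65 + q)/(20*q))
sqrt(N(75) + 103*(-19 + 16/(-95))) = sqrt((1/20)*(65 + 75)/75 + 103*(-19 + 16/(-95))) = sqrt((1/20)*(1/75)*140 + 103*(-19 + 16*(-1/95))) = sqrt(7/75 + 103*(-19 - 16/95)) = sqrt(7/75 + 103*(-1821/95)) = sqrt(7/75 - 187563/95) = sqrt(-2813312/1425) = 8*I*sqrt(2505606)/285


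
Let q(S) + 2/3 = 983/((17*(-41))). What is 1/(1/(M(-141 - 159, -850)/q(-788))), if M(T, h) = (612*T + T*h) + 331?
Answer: -149989521/4343 ≈ -34536.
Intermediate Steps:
M(T, h) = 331 + 612*T + T*h
q(S) = -4343/2091 (q(S) = -⅔ + 983/((17*(-41))) = -⅔ + 983/(-697) = -⅔ + 983*(-1/697) = -⅔ - 983/697 = -4343/2091)
1/(1/(M(-141 - 159, -850)/q(-788))) = 1/(1/((331 + 612*(-141 - 159) + (-141 - 159)*(-850))/(-4343/2091))) = 1/(1/((331 + 612*(-300) - 300*(-850))*(-2091/4343))) = 1/(1/((331 - 183600 + 255000)*(-2091/4343))) = 1/(1/(71731*(-2091/4343))) = 1/(1/(-149989521/4343)) = 1/(-4343/149989521) = -149989521/4343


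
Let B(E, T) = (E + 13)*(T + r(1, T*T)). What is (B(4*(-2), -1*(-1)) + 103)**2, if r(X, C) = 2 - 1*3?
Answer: 10609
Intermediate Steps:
r(X, C) = -1 (r(X, C) = 2 - 3 = -1)
B(E, T) = (-1 + T)*(13 + E) (B(E, T) = (E + 13)*(T - 1) = (13 + E)*(-1 + T) = (-1 + T)*(13 + E))
(B(4*(-2), -1*(-1)) + 103)**2 = ((-13 - 4*(-2) + 13*(-1*(-1)) + (4*(-2))*(-1*(-1))) + 103)**2 = ((-13 - 1*(-8) + 13*1 - 8*1) + 103)**2 = ((-13 + 8 + 13 - 8) + 103)**2 = (0 + 103)**2 = 103**2 = 10609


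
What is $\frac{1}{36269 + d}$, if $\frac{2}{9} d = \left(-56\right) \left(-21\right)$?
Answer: $\frac{1}{41561} \approx 2.4061 \cdot 10^{-5}$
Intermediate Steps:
$d = 5292$ ($d = \frac{9 \left(\left(-56\right) \left(-21\right)\right)}{2} = \frac{9}{2} \cdot 1176 = 5292$)
$\frac{1}{36269 + d} = \frac{1}{36269 + 5292} = \frac{1}{41561}$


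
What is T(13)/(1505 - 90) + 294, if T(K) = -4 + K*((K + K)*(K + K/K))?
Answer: 420738/1415 ≈ 297.34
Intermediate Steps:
T(K) = -4 + 2*K²*(1 + K) (T(K) = -4 + K*((2*K)*(K + 1)) = -4 + K*((2*K)*(1 + K)) = -4 + K*(2*K*(1 + K)) = -4 + 2*K²*(1 + K))
T(13)/(1505 - 90) + 294 = (-4 + 2*13² + 2*13³)/(1505 - 90) + 294 = (-4 + 2*169 + 2*2197)/1415 + 294 = (-4 + 338 + 4394)/1415 + 294 = (1/1415)*4728 + 294 = 4728/1415 + 294 = 420738/1415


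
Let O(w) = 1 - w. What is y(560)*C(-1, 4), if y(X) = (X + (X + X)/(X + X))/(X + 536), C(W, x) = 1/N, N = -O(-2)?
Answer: -187/1096 ≈ -0.17062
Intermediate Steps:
N = -3 (N = -(1 - 1*(-2)) = -(1 + 2) = -1*3 = -3)
C(W, x) = -⅓ (C(W, x) = 1/(-3) = -⅓)
y(X) = (1 + X)/(536 + X) (y(X) = (X + (2*X)/((2*X)))/(536 + X) = (X + (2*X)*(1/(2*X)))/(536 + X) = (X + 1)/(536 + X) = (1 + X)/(536 + X))
y(560)*C(-1, 4) = ((1 + 560)/(536 + 560))*(-⅓) = (561/1096)*(-⅓) = -187/1096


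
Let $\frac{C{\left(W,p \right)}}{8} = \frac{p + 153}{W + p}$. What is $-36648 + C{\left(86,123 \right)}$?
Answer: $- \frac{7657224}{209} \approx -36637.0$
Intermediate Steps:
$C{\left(W,p \right)} = \frac{8 \left(153 + p\right)}{W + p}$ ($C{\left(W,p \right)} = 8 \frac{p + 153}{W + p} = 8 \frac{153 + p}{W + p} = \frac{8 \left(153 + p\right)}{W + p}$)
$-36648 + C{\left(86,123 \right)} = -36648 + \frac{8 \left(153 + 123\right)}{86 + 123} = -36648 + 8 \cdot \frac{1}{209} \cdot 276 = -36648 + \frac{2208}{209} = - \frac{7657224}{209}$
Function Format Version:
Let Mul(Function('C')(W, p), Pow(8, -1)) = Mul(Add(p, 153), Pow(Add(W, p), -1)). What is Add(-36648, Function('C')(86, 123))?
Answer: Rational(-7657224, 209) ≈ -36637.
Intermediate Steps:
Function('C')(W, p) = Mul(8, Pow(Add(W, p), -1), Add(153, p)) (Function('C')(W, p) = Mul(8, Mul(Add(p, 153), Pow(Add(W, p), -1))) = Mul(8, Mul(Add(153, p), Pow(Add(W, p), -1))) = Mul(8, Mul(Pow(Add(W, p), -1), Add(153, p))) = Mul(8, Pow(Add(W, p), -1), Add(153, p)))
Add(-36648, Function('C')(86, 123)) = Add(-36648, Mul(8, Pow(Add(86, 123), -1), Add(153, 123))) = Add(-36648, Mul(8, Pow(209, -1), 276)) = Add(-36648, Mul(8, Rational(1, 209), 276)) = Add(-36648, Rational(2208, 209)) = Rational(-7657224, 209)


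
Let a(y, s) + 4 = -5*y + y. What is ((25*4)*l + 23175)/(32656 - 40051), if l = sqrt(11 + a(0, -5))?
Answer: -1545/493 - 20*sqrt(7)/1479 ≈ -3.1697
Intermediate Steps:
a(y, s) = -4 - 4*y (a(y, s) = -4 + (-5*y + y) = -4 - 4*y)
l = sqrt(7) (l = sqrt(11 + (-4 - 4*0)) = sqrt(11 + (-4 + 0)) = sqrt(11 - 4) = sqrt(7) ≈ 2.6458)
((25*4)*l + 23175)/(32656 - 40051) = ((25*4)*sqrt(7) + 23175)/(32656 - 40051) = (100*sqrt(7) + 23175)/(-7395) = (23175 + 100*sqrt(7))*(-1/7395) = -1545/493 - 20*sqrt(7)/1479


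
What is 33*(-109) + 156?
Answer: -3441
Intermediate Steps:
33*(-109) + 156 = -3597 + 156 = -3441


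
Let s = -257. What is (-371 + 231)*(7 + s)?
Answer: 35000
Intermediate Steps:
(-371 + 231)*(7 + s) = (-371 + 231)*(7 - 257) = -140*(-250) = 35000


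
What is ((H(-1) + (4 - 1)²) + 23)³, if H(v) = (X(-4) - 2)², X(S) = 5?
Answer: 68921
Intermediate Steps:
H(v) = 9 (H(v) = (5 - 2)² = 3² = 9)
((H(-1) + (4 - 1)²) + 23)³ = ((9 + (4 - 1)²) + 23)³ = ((9 + 3²) + 23)³ = ((9 + 9) + 23)³ = (18 + 23)³ = 41³ = 68921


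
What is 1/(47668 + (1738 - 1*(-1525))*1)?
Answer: 1/50931 ≈ 1.9634e-5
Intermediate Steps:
1/(47668 + (1738 - 1*(-1525))*1) = 1/(47668 + (1738 + 1525)*1) = 1/(47668 + 3263*1) = 1/(47668 + 3263) = 1/50931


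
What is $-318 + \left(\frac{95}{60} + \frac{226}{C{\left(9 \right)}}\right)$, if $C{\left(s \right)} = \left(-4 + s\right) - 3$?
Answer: $- \frac{2441}{12} \approx -203.42$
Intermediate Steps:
$C{\left(s \right)} = -7 + s$
$-318 + \left(\frac{95}{60} + \frac{226}{C{\left(9 \right)}}\right) = -318 + \left(\frac{95}{60} + \frac{226}{-7 + 9}\right) = -318 + \left(95 \cdot \frac{1}{60} + \frac{226}{2}\right) = -318 + \left(\frac{19}{12} + 226 \cdot \frac{1}{2}\right) = -318 + \left(\frac{19}{12} + 113\right) = -318 + \frac{1375}{12} = - \frac{2441}{12}$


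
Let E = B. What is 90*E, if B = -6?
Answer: -540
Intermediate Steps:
E = -6
90*E = 90*(-6) = -540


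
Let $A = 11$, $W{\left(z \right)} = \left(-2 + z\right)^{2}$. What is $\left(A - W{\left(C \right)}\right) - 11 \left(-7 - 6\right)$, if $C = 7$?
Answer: $129$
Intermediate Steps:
$\left(A - W{\left(C \right)}\right) - 11 \left(-7 - 6\right) = \left(11 - \left(-2 + 7\right)^{2}\right) - 11 \left(-7 - 6\right) = \left(11 - 5^{2}\right) - -143 = \left(11 - 25\right) + 143 = -14 + 143 = 129$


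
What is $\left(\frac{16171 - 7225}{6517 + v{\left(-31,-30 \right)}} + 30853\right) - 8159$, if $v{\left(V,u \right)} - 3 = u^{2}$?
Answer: $\frac{12028459}{530} \approx 22695.0$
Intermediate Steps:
$v{\left(V,u \right)} = 3 + u^{2}$
$\left(\frac{16171 - 7225}{6517 + v{\left(-31,-30 \right)}} + 30853\right) - 8159 = \left(\frac{16171 - 7225}{6517 + \left(3 + \left(-30\right)^{2}\right)} + 30853\right) - 8159 = \left(\frac{8946}{6517 + \left(3 + 900\right)} + 30853\right) - 8159 = \left(\frac{8946}{6517 + 903} + 30853\right) - 8159 = \left(\frac{8946}{7420} + 30853\right) - 8159 = \left(8946 \cdot \frac{1}{7420} + 30853\right) - 8159 = \left(\frac{639}{530} + 30853\right) - 8159 = \frac{16352729}{530} - 8159 = \frac{12028459}{530}$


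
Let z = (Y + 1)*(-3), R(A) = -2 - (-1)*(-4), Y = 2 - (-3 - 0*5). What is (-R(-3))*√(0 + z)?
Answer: 18*I*√2 ≈ 25.456*I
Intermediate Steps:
Y = 5 (Y = 2 - (-3 - 1*0) = 2 - (-3 + 0) = 2 - 1*(-3) = 2 + 3 = 5)
R(A) = -6 (R(A) = -2 - 1*4 = -2 - 4 = -6)
z = -18 (z = (5 + 1)*(-3) = 6*(-3) = -18)
(-R(-3))*√(0 + z) = (-1*(-6))*√(0 - 18) = 6*√(-18) = 6*(3*I*√2) = 18*I*√2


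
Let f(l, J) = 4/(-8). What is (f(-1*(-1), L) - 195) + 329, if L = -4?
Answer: 267/2 ≈ 133.50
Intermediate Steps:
f(l, J) = -½ (f(l, J) = 4*(-⅛) = -½)
(f(-1*(-1), L) - 195) + 329 = (-½ - 195) + 329 = -391/2 + 329 = 267/2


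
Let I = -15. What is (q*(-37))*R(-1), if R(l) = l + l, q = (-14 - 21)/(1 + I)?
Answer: 185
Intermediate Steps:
q = 5/2 (q = (-14 - 21)/(1 - 15) = -35/(-14) = -35*(-1/14) = 5/2 ≈ 2.5000)
R(l) = 2*l
(q*(-37))*R(-1) = ((5/2)*(-37))*(2*(-1)) = -185/2*(-2) = 185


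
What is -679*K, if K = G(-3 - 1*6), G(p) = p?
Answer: 6111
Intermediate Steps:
K = -9 (K = -3 - 1*6 = -3 - 6 = -9)
-679*K = -679*(-9) = 6111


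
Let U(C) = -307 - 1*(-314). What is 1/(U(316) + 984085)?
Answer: 1/984092 ≈ 1.0162e-6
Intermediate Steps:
U(C) = 7 (U(C) = -307 + 314 = 7)
1/(U(316) + 984085) = 1/(7 + 984085) = 1/984092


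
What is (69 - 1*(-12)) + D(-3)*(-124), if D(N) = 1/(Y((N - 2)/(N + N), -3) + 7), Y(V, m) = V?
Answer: 3063/47 ≈ 65.170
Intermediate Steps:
D(N) = 1/(7 + (-2 + N)/(2*N)) (D(N) = 1/((N - 2)/(N + N) + 7) = 1/((-2 + N)/((2*N)) + 7) = 1/((-2 + N)*(1/(2*N)) + 7) = 1/((-2 + N)/(2*N) + 7) = 1/(7 + (-2 + N)/(2*N)))
(69 - 1*(-12)) + D(-3)*(-124) = (69 - 1*(-12)) + (2*(-3)/(-2 + 15*(-3)))*(-124) = (69 + 12) + (2*(-3)/(-2 - 45))*(-124) = 81 + (2*(-3)/(-47))*(-124) = 81 + (2*(-3)*(-1/47))*(-124) = 81 + (6/47)*(-124) = 81 - 744/47 = 3063/47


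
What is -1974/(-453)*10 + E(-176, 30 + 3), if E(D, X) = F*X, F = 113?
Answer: 569659/151 ≈ 3772.6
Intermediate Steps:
E(D, X) = 113*X
-1974/(-453)*10 + E(-176, 30 + 3) = -1974/(-453)*10 + 113*(30 + 3) = -1974*(-1/453)*10 + 113*33 = (658/151)*10 + 3729 = 6580/151 + 3729 = 569659/151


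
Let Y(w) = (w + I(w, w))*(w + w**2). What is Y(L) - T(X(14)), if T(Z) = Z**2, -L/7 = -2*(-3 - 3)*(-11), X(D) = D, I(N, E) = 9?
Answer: 797434904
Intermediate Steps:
L = 924 (L = -7*(-2*(-3 - 3))*(-11) = -7*(-2*(-6))*(-11) = -84*(-11) = -7*(-132) = 924)
Y(w) = (9 + w)*(w + w**2) (Y(w) = (w + 9)*(w + w**2) = (9 + w)*(w + w**2))
Y(L) - T(X(14)) = 924*(9 + 924**2 + 10*924) - 1*14**2 = 924*(9 + 853776 + 9240) - 1*196 = 924*863025 - 196 = 797435100 - 196 = 797434904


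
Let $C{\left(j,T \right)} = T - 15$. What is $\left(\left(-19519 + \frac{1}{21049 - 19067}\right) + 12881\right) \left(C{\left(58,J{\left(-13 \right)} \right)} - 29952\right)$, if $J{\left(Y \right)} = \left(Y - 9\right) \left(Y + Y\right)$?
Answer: $\frac{386735758425}{1982} \approx 1.9512 \cdot 10^{8}$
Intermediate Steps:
$J{\left(Y \right)} = 2 Y \left(-9 + Y\right)$ ($J{\left(Y \right)} = \left(-9 + Y\right) 2 Y = 2 Y \left(-9 + Y\right)$)
$C{\left(j,T \right)} = -15 + T$
$\left(\left(-19519 + \frac{1}{21049 - 19067}\right) + 12881\right) \left(C{\left(58,J{\left(-13 \right)} \right)} - 29952\right) = \left(\left(-19519 + \frac{1}{21049 - 19067}\right) + 12881\right) \left(\left(-15 + 2 \left(-13\right) \left(-9 - 13\right)\right) - 29952\right) = \left(\left(-19519 + \frac{1}{1982}\right) + 12881\right) \left(\left(-15 + 2 \left(-13\right) \left(-22\right)\right) - 29952\right) = \left(\left(-19519 + \frac{1}{1982}\right) + 12881\right) \left(\left(-15 + 572\right) - 29952\right) = \left(- \frac{38686657}{1982} + 12881\right) \left(557 - 29952\right) = \left(- \frac{13156515}{1982}\right) \left(-29395\right) = \frac{386735758425}{1982}$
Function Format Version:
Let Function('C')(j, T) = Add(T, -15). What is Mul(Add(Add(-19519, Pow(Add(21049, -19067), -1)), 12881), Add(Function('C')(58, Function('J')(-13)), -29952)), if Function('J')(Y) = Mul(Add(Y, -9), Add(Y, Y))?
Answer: Rational(386735758425, 1982) ≈ 1.9512e+8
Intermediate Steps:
Function('J')(Y) = Mul(2, Y, Add(-9, Y)) (Function('J')(Y) = Mul(Add(-9, Y), Mul(2, Y)) = Mul(2, Y, Add(-9, Y)))
Function('C')(j, T) = Add(-15, T)
Mul(Add(Add(-19519, Pow(Add(21049, -19067), -1)), 12881), Add(Function('C')(58, Function('J')(-13)), -29952)) = Mul(Add(Add(-19519, Pow(Add(21049, -19067), -1)), 12881), Add(Add(-15, Mul(2, -13, Add(-9, -13))), -29952)) = Mul(Add(Add(-19519, Pow(1982, -1)), 12881), Add(Add(-15, Mul(2, -13, -22)), -29952)) = Mul(Add(Add(-19519, Rational(1, 1982)), 12881), Add(Add(-15, 572), -29952)) = Mul(Add(Rational(-38686657, 1982), 12881), Add(557, -29952)) = Mul(Rational(-13156515, 1982), -29395) = Rational(386735758425, 1982)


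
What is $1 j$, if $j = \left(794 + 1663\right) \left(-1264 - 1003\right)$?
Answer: $-5570019$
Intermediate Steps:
$j = -5570019$ ($j = 2457 \left(-2267\right) = -5570019$)
$1 j = 1 \left(-5570019\right) = -5570019$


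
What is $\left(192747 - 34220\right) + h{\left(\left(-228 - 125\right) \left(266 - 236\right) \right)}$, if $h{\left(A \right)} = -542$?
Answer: $157985$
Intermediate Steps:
$\left(192747 - 34220\right) + h{\left(\left(-228 - 125\right) \left(266 - 236\right) \right)} = \left(192747 - 34220\right) - 542 = 158527 - 542 = 157985$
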